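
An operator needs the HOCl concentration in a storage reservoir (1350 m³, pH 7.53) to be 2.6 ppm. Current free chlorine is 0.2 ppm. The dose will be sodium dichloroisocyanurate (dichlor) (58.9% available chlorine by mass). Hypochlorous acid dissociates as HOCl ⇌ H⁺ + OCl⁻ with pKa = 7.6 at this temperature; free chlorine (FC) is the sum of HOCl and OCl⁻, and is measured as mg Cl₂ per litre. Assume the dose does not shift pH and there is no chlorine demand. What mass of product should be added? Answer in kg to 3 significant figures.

10.6 kg

Volume: 1350 m³ = 1,350,000 L.
[OCl⁻]/[HOCl] = 10^(pH − pKa) = 10^(7.53 − 7.6) = 0.8511; fraction as HOCl = 1/(1 + 0.8511) = 0.5402.
Free chlorine required for 2.6 ppm HOCl: 2.6 / 0.5402 = 4.813 ppm.
FC to add: 4.813 − 0.2 = 4.613 mg/L as Cl₂.
Cl₂ equivalent: 4.613 mg/L × 1,350,000 L = 6227 g.
Product at 58.9% available Cl: 6227 / 0.589 = 10,570 g.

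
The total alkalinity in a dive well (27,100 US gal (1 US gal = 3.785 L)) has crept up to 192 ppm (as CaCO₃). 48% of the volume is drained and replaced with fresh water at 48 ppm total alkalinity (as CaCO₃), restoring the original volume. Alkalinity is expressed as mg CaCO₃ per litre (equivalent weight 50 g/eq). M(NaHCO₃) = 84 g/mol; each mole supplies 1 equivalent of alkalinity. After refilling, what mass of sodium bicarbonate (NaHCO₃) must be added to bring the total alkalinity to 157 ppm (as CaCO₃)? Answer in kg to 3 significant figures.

Volume: 27,100 US gal × 3.785 L/gal = 102,574 L.
After draining 48% and refilling: 192 × 0.52 + 48 × 0.48 = 122.88 ppm.
Deficit to target: 157 − 122.88 = 34.12 mg/L.
As CaCO₃: 34.12 mg/L × 102,574 L = 3500 g; ÷ 50 g/eq ÷ 1 = 70 mol NaHCO₃.
Mass: 70 × 84 = 5880 g.

5.88 kg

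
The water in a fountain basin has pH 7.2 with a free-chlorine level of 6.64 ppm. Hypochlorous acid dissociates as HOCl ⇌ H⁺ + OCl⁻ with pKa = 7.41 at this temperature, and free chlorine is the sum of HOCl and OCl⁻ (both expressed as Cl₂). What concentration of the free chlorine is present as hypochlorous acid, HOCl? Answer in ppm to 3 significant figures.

4.11 ppm

[OCl⁻]/[HOCl] = 10^(pH − pKa) = 10^(7.2 − 7.41) = 10^-0.21 = 0.6166.
Fraction as HOCl = 1 / (1 + 0.6166) = 0.6186.
HOCl = 0.6186 × 6.64 ppm = 4.107 ppm.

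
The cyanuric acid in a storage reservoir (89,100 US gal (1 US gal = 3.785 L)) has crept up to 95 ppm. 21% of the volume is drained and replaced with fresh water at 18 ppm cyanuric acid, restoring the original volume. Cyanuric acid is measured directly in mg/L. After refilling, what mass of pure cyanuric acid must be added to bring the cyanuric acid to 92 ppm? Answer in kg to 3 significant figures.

Volume: 89,100 US gal × 3.785 L/gal = 337,244 L.
After draining 21% and refilling: 95 × 0.79 + 18 × 0.21 = 78.83 ppm.
Deficit to target: 92 − 78.83 = 13.17 mg/L.
Mass: 13.17 mg/L × 337,244 L = 4441 g cyanuric acid.

4.44 kg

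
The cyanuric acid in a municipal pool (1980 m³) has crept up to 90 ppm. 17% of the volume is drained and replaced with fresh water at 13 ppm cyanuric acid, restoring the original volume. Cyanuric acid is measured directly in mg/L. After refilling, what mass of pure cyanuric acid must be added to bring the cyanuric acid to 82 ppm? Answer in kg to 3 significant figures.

10.1 kg

Volume: 1980 m³ = 1,980,000 L.
After draining 17% and refilling: 90 × 0.83 + 13 × 0.17 = 76.91 ppm.
Deficit to target: 82 − 76.91 = 5.09 mg/L.
Mass: 5.09 mg/L × 1,980,000 L = 10,080 g cyanuric acid.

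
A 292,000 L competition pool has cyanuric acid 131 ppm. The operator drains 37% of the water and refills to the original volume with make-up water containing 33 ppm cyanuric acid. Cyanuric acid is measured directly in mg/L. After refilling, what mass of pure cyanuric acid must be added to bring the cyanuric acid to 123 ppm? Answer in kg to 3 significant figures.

8.25 kg

After draining 37% and refilling: 131 × 0.63 + 33 × 0.37 = 94.74 ppm.
Deficit to target: 123 − 94.74 = 28.26 mg/L.
Mass: 28.26 mg/L × 292,000 L = 8252 g cyanuric acid.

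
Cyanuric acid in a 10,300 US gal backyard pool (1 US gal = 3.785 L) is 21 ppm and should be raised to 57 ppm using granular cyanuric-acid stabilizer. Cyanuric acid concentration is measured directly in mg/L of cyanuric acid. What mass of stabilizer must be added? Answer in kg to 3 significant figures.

1.40 kg

Volume: 10,300 US gal × 3.785 L/gal = 38,986 L.
CYA to add: (57 − 21) = 36 mg/L × 38,986 L = 1403 g cyanuric acid.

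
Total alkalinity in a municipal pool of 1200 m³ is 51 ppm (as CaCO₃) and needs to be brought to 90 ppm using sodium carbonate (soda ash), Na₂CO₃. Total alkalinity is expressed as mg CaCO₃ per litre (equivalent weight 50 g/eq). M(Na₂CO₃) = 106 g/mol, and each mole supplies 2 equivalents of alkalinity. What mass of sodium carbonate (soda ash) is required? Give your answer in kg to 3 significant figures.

Volume: 1200 m³ = 1,200,000 L.
Alkalinity to add: (90 − 51) = 39 mg/L as CaCO₃ × 1,200,000 L = 46,800 g as CaCO₃.
Equivalents: 46,800 g ÷ 50 g/eq = 936 eq.
Each mole of Na₂CO₃ supplies 2 eq, so 936 / 2 = 468 mol.
Mass: 468 mol × 106 g/mol = 49,610 g.

49.6 kg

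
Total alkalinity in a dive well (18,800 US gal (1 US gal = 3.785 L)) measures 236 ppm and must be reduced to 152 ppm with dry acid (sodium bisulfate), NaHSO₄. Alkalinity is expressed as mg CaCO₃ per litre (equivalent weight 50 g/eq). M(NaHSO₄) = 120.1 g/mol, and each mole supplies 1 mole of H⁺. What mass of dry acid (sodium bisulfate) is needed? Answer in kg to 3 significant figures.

14.4 kg

Volume: 18,800 US gal × 3.785 L/gal = 71,158 L.
Alkalinity to neutralize: (236 − 152) = 84 mg/L as CaCO₃ × 71,158 L = 5977 g as CaCO₃.
Equivalents of H⁺ required: 5977 ÷ 50 g/eq = 119.5 eq = 119.5 mol NaHSO₄.
Mass of NaHSO₄: 119.5 × 120.1 = 14,360 g.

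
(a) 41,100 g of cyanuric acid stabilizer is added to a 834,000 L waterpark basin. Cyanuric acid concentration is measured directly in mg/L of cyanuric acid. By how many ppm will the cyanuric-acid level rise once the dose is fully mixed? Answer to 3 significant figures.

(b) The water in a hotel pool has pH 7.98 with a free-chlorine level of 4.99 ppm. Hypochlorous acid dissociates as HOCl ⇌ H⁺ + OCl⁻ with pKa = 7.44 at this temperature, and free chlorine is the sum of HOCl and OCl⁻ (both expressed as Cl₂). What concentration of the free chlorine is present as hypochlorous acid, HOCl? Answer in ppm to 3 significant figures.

(a) 49.3 ppm; (b) 1.12 ppm

(a) Rise: 41,100 g / 834,000 L × 1000 = 49.28 mg/L.

(b) [OCl⁻]/[HOCl] = 10^(pH − pKa) = 10^(7.98 − 7.44) = 10^0.54 = 3.467.
(b) Fraction as HOCl = 1 / (1 + 3.467) = 0.2238.
(b) HOCl = 0.2238 × 4.99 ppm = 1.117 ppm.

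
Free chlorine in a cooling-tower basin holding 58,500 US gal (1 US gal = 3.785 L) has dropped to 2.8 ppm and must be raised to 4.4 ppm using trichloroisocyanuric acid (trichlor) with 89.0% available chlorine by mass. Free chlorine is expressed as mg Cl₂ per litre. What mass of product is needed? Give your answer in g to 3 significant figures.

398 g

Volume: 58,500 US gal × 3.785 L/gal = 221,422 L.
Chlorine deficit: 4.4 − 2.8 = 1.6 ppm = 1.6 mg/L as Cl₂.
Cl₂ equivalent needed: 1.6 mg/L × 221,422 L = 354,300 mg = 354.3 g.
Product at 89.0% available chlorine: 354.3 / 0.89 = 398.1 g.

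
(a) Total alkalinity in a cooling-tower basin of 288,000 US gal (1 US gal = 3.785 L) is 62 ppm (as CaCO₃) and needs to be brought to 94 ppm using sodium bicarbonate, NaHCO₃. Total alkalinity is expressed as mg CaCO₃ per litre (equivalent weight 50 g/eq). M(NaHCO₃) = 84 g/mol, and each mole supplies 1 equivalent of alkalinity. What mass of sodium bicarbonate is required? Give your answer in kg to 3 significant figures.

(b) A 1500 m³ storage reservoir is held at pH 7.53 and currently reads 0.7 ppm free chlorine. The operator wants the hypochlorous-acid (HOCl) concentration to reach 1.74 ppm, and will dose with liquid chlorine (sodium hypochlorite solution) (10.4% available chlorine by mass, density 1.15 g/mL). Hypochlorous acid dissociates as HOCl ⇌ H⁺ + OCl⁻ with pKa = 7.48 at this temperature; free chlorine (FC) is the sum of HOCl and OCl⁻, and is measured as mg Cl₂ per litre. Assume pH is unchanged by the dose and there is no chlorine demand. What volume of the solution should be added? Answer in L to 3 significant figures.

(a) 58.6 kg; (b) 37.5 L

(a) Volume: 288,000 US gal × 3.785 L/gal = 1,090,080 L.
(a) Alkalinity to add: (94 − 62) = 32 mg/L as CaCO₃ × 1,090,080 L = 34,880 g as CaCO₃.
(a) Equivalents: 34,880 g ÷ 50 g/eq = 697.7 eq.
(a) NaHCO₃ supplies 1 eq per mole → 697.7 mol.
(a) Mass: 697.7 mol × 84 g/mol = 58,600 g.

(b) Volume: 1500 m³ = 1,500,000 L.
(b) [OCl⁻]/[HOCl] = 10^(pH − pKa) = 10^(7.53 − 7.48) = 1.122; fraction as HOCl = 1/(1 + 1.122) = 0.4712.
(b) Free chlorine required for 1.74 ppm HOCl: 1.74 / 0.4712 = 3.692 ppm.
(b) FC to add: 3.692 − 0.7 = 2.992 mg/L as Cl₂.
(b) Cl₂ equivalent: 2.992 mg/L × 1,500,000 L = 4488 g.
(b) Product at 10.4% available Cl: 4488 / 0.104 = 43,160 g.
(b) Volume: 43,160 g ÷ 1.15 g/mL = 37,530 mL.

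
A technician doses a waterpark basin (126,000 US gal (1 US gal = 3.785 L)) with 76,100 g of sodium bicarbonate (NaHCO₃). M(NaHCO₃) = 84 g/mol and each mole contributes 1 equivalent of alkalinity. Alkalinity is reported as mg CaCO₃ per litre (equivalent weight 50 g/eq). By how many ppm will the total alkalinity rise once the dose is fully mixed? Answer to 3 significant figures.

95.0 ppm

Volume: 126,000 US gal × 3.785 L/gal = 476,910 L.
Moles of NaHCO₃: 76,100 g ÷ 84 g/mol = 906 mol → 906 eq of alkalinity.
As CaCO₃: 906 eq × 50 g/eq = 45,300 g.
Rise: 45,300 g / 476,910 L × 1000 = 94.98 mg/L.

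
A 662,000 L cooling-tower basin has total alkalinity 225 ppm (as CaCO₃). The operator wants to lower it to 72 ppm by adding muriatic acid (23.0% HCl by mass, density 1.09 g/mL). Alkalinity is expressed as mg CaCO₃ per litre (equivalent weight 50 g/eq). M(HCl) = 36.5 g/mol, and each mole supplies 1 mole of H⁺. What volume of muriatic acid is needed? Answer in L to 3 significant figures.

Alkalinity to neutralize: (225 − 72) = 153 mg/L as CaCO₃ × 662,000 L = 101,300 g as CaCO₃.
Equivalents of H⁺ required: 101,300 ÷ 50 g/eq = 2026 eq = 2026 mol HCl.
Mass of HCl: 2026 × 36.5 = 73,940 g.
Mass of 23.0% solution: 73,940 / 0.23 = 321,500 g.
Volume: 321,500 g ÷ 1.09 g/mL = 294,900 mL.

295 L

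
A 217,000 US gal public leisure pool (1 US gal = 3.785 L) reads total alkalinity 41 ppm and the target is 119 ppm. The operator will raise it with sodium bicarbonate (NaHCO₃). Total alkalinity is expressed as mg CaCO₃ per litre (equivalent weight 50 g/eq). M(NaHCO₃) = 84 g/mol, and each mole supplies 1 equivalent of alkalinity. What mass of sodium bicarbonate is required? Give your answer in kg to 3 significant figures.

108 kg

Volume: 217,000 US gal × 3.785 L/gal = 821,345 L.
Alkalinity to add: (119 − 41) = 78 mg/L as CaCO₃ × 821,345 L = 64,060 g as CaCO₃.
Equivalents: 64,060 g ÷ 50 g/eq = 1281 eq.
NaHCO₃ supplies 1 eq per mole → 1281 mol.
Mass: 1281 mol × 84 g/mol = 107,600 g.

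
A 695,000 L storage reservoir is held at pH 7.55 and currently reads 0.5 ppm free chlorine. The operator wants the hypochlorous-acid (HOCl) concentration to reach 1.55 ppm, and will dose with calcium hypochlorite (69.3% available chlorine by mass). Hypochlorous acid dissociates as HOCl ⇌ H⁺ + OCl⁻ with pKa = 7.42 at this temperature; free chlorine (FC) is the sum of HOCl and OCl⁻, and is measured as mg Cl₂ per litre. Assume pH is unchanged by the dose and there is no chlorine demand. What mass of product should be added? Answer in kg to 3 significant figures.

[OCl⁻]/[HOCl] = 10^(pH − pKa) = 10^(7.55 − 7.42) = 1.349; fraction as HOCl = 1/(1 + 1.349) = 0.4257.
Free chlorine required for 1.55 ppm HOCl: 1.55 / 0.4257 = 3.641 ppm.
FC to add: 3.641 − 0.5 = 3.141 mg/L as Cl₂.
Cl₂ equivalent: 3.141 mg/L × 695,000 L = 2183 g.
Product at 69.3% available Cl: 2183 / 0.693 = 3150 g.

3.15 kg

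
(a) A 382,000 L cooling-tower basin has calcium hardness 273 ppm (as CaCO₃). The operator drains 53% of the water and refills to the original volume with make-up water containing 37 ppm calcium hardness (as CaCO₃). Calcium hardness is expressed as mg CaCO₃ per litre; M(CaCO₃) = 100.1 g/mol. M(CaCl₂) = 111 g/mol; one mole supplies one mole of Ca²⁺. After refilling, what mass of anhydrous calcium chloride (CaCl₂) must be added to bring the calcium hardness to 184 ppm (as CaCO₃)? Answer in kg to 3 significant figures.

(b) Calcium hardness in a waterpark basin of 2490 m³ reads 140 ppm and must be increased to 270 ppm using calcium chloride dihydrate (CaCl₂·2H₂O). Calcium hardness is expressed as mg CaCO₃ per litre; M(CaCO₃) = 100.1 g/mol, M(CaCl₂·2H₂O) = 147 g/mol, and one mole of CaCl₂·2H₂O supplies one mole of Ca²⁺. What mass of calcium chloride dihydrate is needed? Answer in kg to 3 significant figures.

(a) After draining 53% and refilling: 273 × 0.47 + 37 × 0.53 = 147.92 ppm.
(a) Deficit to target: 184 − 147.92 = 36.08 mg/L.
(a) As CaCO₃: 36.08 mg/L × 382,000 L = 13,780 g; ÷ 100.1 = 137.7 mol Ca²⁺.
(a) Mass: 137.7 × 111 = 15,280 g.

(b) Volume: 2490 m³ = 2,490,000 L.
(b) Hardness to add: (270 − 140) = 130 mg/L as CaCO₃ × 2,490,000 L = 323,700 g as CaCO₃.
(b) Moles of Ca²⁺ (1 mol Ca²⁺ ≡ 1 mol CaCO₃): 323,700 / 100.1 g/mol = 3234 mol.
(b) Mass of CaCl₂·2H₂O: 3234 × 147 = 475,400 g.

(a) 15.3 kg; (b) 475 kg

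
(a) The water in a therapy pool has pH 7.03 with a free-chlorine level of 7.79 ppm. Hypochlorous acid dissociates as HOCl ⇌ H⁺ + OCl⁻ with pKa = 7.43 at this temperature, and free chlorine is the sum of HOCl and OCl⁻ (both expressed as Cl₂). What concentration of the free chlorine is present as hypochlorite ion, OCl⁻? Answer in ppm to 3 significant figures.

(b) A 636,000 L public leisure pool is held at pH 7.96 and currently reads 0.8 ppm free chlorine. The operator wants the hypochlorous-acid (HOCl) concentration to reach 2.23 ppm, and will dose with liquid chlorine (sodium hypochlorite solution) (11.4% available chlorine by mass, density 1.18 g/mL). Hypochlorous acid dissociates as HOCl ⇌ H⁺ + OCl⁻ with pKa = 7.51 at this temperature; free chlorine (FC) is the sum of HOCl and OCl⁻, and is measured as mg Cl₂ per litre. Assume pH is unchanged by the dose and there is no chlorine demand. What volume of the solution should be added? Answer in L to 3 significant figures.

(a) 2.22 ppm; (b) 36.5 L

(a) [OCl⁻]/[HOCl] = 10^(pH − pKa) = 10^(7.03 − 7.43) = 10^-0.40 = 0.3981.
(a) Fraction as HOCl = 1 / (1 + 0.3981) = 0.7153.
(a) OCl⁻ = (1 − 0.7153) × 7.79 ppm = 2.218 ppm.

(b) [OCl⁻]/[HOCl] = 10^(pH − pKa) = 10^(7.96 − 7.51) = 2.818; fraction as HOCl = 1/(1 + 2.818) = 0.2619.
(b) Free chlorine required for 2.23 ppm HOCl: 2.23 / 0.2619 = 8.515 ppm.
(b) FC to add: 8.515 − 0.8 = 7.715 mg/L as Cl₂.
(b) Cl₂ equivalent: 7.715 mg/L × 636,000 L = 4907 g.
(b) Product at 11.4% available Cl: 4907 / 0.114 = 43,040 g.
(b) Volume: 43,040 g ÷ 1.18 g/mL = 36,480 mL.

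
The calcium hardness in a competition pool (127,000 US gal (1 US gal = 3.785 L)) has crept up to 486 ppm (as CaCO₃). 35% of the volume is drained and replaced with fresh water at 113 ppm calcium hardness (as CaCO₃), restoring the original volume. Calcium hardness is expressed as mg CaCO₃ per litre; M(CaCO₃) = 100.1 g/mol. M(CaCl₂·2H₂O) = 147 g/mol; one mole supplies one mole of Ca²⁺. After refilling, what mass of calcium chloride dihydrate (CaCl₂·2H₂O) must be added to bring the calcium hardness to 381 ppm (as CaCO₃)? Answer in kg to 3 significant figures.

Volume: 127,000 US gal × 3.785 L/gal = 480,695 L.
After draining 35% and refilling: 486 × 0.65 + 113 × 0.35 = 355.45 ppm.
Deficit to target: 381 − 355.45 = 25.55 mg/L.
As CaCO₃: 25.55 mg/L × 480,695 L = 12,280 g; ÷ 100.1 = 122.7 mol Ca²⁺.
Mass: 122.7 × 147 = 18,040 g.

18.0 kg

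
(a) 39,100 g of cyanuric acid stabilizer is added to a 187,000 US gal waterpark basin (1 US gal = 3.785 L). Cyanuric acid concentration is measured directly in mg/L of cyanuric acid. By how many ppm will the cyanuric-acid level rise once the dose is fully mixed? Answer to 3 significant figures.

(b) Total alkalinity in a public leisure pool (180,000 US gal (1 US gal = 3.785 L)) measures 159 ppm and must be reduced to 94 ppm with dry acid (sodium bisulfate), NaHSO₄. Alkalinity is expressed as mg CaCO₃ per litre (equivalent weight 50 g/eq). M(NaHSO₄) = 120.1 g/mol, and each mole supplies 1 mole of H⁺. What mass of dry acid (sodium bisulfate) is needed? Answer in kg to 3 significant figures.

(a) Volume: 187,000 US gal × 3.785 L/gal = 707,795 L.
(a) Rise: 39,100 g / 707,795 L × 1000 = 55.24 mg/L.

(b) Volume: 180,000 US gal × 3.785 L/gal = 681,300 L.
(b) Alkalinity to neutralize: (159 − 94) = 65 mg/L as CaCO₃ × 681,300 L = 44,280 g as CaCO₃.
(b) Equivalents of H⁺ required: 44,280 ÷ 50 g/eq = 885.7 eq = 885.7 mol NaHSO₄.
(b) Mass of NaHSO₄: 885.7 × 120.1 = 106,400 g.

(a) 55.2 ppm; (b) 106 kg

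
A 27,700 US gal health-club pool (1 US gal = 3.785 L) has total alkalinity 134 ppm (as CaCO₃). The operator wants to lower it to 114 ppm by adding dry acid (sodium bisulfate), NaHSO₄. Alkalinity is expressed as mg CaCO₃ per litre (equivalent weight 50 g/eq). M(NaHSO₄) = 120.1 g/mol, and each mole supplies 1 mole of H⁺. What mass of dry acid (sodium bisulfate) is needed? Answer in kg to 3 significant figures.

Volume: 27,700 US gal × 3.785 L/gal = 104,844 L.
Alkalinity to neutralize: (134 − 114) = 20 mg/L as CaCO₃ × 104,844 L = 2097 g as CaCO₃.
Equivalents of H⁺ required: 2097 ÷ 50 g/eq = 41.94 eq = 41.94 mol NaHSO₄.
Mass of NaHSO₄: 41.94 × 120.1 = 5037 g.

5.04 kg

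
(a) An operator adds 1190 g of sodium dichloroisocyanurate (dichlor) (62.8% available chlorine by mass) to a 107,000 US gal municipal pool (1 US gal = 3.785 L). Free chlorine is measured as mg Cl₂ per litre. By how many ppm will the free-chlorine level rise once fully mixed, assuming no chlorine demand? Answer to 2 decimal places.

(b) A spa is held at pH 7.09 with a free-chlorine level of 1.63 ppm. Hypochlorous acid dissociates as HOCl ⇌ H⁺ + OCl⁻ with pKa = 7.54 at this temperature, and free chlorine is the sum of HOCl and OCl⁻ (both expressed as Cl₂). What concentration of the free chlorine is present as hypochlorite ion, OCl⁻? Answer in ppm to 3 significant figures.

(a) Volume: 107,000 US gal × 3.785 L/gal = 404,995 L.
(a) Available chlorine delivered: 1190 g × 0.628 = 747.3 g as Cl₂.
(a) Concentration rise: 747.3 g / 404,995 L = 1.845 mg/L = 1.85 ppm.

(b) [OCl⁻]/[HOCl] = 10^(pH − pKa) = 10^(7.09 − 7.54) = 10^-0.45 = 0.3548.
(b) Fraction as HOCl = 1 / (1 + 0.3548) = 0.7381.
(b) OCl⁻ = (1 − 0.7381) × 1.63 ppm = 0.4269 ppm.

(a) 1.85 ppm; (b) 0.427 ppm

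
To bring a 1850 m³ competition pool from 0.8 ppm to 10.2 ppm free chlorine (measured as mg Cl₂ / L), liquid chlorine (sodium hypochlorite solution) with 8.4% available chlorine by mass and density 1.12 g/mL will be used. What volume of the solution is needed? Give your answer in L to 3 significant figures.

185 L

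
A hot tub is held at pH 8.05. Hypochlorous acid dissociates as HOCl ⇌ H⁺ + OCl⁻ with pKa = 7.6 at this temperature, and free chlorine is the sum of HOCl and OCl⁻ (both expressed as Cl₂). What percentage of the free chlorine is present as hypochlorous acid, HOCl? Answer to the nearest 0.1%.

26.2%

[OCl⁻]/[HOCl] = 10^(pH − pKa) = 10^(8.05 − 7.6) = 10^0.45 = 2.818.
Fraction as HOCl = 1 / (1 + 2.818) = 0.2619.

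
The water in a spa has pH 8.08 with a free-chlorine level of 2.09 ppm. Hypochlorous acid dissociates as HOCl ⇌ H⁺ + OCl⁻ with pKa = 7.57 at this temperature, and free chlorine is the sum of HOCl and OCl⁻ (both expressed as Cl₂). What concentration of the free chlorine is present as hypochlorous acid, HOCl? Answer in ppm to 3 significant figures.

0.493 ppm

[OCl⁻]/[HOCl] = 10^(pH − pKa) = 10^(8.08 − 7.57) = 10^0.51 = 3.236.
Fraction as HOCl = 1 / (1 + 3.236) = 0.2361.
HOCl = 0.2361 × 2.09 ppm = 0.4934 ppm.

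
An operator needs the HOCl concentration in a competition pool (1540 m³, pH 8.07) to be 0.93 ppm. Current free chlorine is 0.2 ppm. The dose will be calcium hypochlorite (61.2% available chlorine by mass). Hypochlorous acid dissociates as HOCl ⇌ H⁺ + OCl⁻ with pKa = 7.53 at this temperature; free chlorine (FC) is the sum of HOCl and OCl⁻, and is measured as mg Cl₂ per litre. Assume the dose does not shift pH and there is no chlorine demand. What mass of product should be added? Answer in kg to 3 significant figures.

Volume: 1540 m³ = 1,540,000 L.
[OCl⁻]/[HOCl] = 10^(pH − pKa) = 10^(8.07 − 7.53) = 3.467; fraction as HOCl = 1/(1 + 3.467) = 0.2238.
Free chlorine required for 0.93 ppm HOCl: 0.93 / 0.2238 = 4.155 ppm.
FC to add: 4.155 − 0.2 = 3.955 mg/L as Cl₂.
Cl₂ equivalent: 3.955 mg/L × 1,540,000 L = 6090 g.
Product at 61.2% available Cl: 6090 / 0.612 = 9951 g.

9.95 kg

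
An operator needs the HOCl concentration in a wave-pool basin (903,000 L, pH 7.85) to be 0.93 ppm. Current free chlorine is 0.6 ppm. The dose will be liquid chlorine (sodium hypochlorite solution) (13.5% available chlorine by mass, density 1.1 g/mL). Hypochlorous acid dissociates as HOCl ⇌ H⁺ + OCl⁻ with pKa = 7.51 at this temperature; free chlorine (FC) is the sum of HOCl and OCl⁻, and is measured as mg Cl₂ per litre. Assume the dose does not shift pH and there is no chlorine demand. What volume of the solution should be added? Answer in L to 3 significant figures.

[OCl⁻]/[HOCl] = 10^(pH − pKa) = 10^(7.85 − 7.51) = 2.188; fraction as HOCl = 1/(1 + 2.188) = 0.3137.
Free chlorine required for 0.93 ppm HOCl: 0.93 / 0.3137 = 2.965 ppm.
FC to add: 2.965 − 0.6 = 2.365 mg/L as Cl₂.
Cl₂ equivalent: 2.365 mg/L × 903,000 L = 2135 g.
Product at 13.5% available Cl: 2135 / 0.135 = 15,820 g.
Volume: 15,820 g ÷ 1.1 g/mL = 14,380 mL.

14.4 L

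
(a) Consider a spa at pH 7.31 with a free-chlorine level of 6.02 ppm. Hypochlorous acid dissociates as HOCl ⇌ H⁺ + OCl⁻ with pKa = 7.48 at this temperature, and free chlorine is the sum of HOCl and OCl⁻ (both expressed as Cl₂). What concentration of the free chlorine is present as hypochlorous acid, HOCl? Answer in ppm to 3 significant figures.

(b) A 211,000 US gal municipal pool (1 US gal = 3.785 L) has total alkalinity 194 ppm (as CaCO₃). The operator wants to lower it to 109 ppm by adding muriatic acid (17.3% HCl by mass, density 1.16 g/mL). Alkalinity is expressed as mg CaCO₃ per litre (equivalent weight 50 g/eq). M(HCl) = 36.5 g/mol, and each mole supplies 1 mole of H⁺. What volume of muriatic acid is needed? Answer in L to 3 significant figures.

(a) 3.59 ppm; (b) 247 L

(a) [OCl⁻]/[HOCl] = 10^(pH − pKa) = 10^(7.31 − 7.48) = 10^-0.17 = 0.6761.
(a) Fraction as HOCl = 1 / (1 + 0.6761) = 0.5966.
(a) HOCl = 0.5966 × 6.02 ppm = 3.592 ppm.

(b) Volume: 211,000 US gal × 3.785 L/gal = 798,635 L.
(b) Alkalinity to neutralize: (194 − 109) = 85 mg/L as CaCO₃ × 798,635 L = 67,880 g as CaCO₃.
(b) Equivalents of H⁺ required: 67,880 ÷ 50 g/eq = 1358 eq = 1358 mol HCl.
(b) Mass of HCl: 1358 × 36.5 = 49,560 g.
(b) Mass of 17.3% solution: 49,560 / 0.173 = 286,400 g.
(b) Volume: 286,400 g ÷ 1.16 g/mL = 246,900 mL.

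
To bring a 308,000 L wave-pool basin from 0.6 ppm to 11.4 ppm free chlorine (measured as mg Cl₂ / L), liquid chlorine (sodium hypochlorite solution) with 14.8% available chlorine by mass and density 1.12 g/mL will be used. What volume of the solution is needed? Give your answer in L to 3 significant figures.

Chlorine deficit: 11.4 − 0.6 = 10.8 ppm = 10.8 mg/L as Cl₂.
Cl₂ equivalent needed: 10.8 mg/L × 308,000 L = 3,326,000 mg = 3326 g.
Product at 14.8% available chlorine: 3326 / 0.148 = 22,480 g.
Volume at density 1.12 g/mL: 22,480 g ÷ 1.12 g/mL = 20,070 mL.

20.1 L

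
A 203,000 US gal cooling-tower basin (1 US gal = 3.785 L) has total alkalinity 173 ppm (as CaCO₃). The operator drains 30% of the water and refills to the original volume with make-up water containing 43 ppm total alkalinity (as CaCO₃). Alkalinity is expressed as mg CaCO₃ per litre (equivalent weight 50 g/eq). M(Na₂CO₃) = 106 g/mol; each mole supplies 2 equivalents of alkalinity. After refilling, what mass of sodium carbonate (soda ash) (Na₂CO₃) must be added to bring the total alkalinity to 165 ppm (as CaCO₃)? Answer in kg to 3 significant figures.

Volume: 203,000 US gal × 3.785 L/gal = 768,355 L.
After draining 30% and refilling: 173 × 0.70 + 43 × 0.30 = 134 ppm.
Deficit to target: 165 − 134 = 31 mg/L.
As CaCO₃: 31 mg/L × 768,355 L = 23,820 g; ÷ 50 g/eq ÷ 2 = 238.2 mol Na₂CO₃.
Mass: 238.2 × 106 = 25,250 g.

25.2 kg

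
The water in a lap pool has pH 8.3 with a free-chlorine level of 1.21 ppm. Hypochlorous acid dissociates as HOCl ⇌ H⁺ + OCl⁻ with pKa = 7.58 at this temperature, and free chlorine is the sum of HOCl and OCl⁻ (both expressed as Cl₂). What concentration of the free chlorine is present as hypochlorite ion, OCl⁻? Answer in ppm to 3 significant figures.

[OCl⁻]/[HOCl] = 10^(pH − pKa) = 10^(8.3 − 7.58) = 10^0.72 = 5.248.
Fraction as HOCl = 1 / (1 + 5.248) = 0.16.
OCl⁻ = (1 − 0.16) × 1.21 ppm = 1.016 ppm.

1.02 ppm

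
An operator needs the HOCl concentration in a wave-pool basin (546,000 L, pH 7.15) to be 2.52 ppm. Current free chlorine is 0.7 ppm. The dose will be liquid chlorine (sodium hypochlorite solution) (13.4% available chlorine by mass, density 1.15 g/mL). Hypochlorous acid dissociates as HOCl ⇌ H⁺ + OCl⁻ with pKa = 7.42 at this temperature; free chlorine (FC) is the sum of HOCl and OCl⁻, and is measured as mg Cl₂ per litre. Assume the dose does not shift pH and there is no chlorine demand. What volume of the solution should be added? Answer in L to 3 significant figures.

11.2 L

[OCl⁻]/[HOCl] = 10^(pH − pKa) = 10^(7.15 − 7.42) = 0.537; fraction as HOCl = 1/(1 + 0.537) = 0.6506.
Free chlorine required for 2.52 ppm HOCl: 2.52 / 0.6506 = 3.873 ppm.
FC to add: 3.873 − 0.7 = 3.173 mg/L as Cl₂.
Cl₂ equivalent: 3.173 mg/L × 546,000 L = 1733 g.
Product at 13.4% available Cl: 1733 / 0.134 = 12,930 g.
Volume: 12,930 g ÷ 1.15 g/mL = 11,240 mL.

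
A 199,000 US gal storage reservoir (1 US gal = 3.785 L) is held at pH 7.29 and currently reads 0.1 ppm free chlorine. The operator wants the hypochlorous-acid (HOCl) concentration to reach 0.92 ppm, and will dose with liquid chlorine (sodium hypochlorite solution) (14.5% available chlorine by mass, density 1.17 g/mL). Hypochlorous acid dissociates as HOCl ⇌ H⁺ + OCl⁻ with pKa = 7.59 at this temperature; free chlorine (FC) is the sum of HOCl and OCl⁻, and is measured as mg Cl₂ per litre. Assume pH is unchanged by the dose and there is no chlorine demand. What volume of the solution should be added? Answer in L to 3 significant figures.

5.69 L

Volume: 199,000 US gal × 3.785 L/gal = 753,215 L.
[OCl⁻]/[HOCl] = 10^(pH − pKa) = 10^(7.29 − 7.59) = 0.5012; fraction as HOCl = 1/(1 + 0.5012) = 0.6661.
Free chlorine required for 0.92 ppm HOCl: 0.92 / 0.6661 = 1.381 ppm.
FC to add: 1.381 − 0.1 = 1.281 mg/L as Cl₂.
Cl₂ equivalent: 1.281 mg/L × 753,215 L = 964.9 g.
Product at 14.5% available Cl: 964.9 / 0.145 = 6655 g.
Volume: 6655 g ÷ 1.17 g/mL = 5688 mL.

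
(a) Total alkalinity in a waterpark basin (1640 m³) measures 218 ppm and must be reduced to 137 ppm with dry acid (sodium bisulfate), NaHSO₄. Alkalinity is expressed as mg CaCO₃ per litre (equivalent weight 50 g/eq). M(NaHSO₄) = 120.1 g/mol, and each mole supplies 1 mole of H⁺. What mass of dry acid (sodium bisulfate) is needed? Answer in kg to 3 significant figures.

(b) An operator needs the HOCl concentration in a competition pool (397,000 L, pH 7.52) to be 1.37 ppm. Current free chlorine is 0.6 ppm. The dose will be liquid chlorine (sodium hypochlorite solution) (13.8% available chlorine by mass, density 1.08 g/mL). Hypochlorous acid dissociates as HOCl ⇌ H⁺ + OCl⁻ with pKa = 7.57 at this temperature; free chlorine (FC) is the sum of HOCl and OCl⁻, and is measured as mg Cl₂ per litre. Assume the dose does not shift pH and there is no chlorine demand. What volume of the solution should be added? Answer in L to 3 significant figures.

(a) Volume: 1640 m³ = 1,640,000 L.
(a) Alkalinity to neutralize: (218 − 137) = 81 mg/L as CaCO₃ × 1,640,000 L = 132,800 g as CaCO₃.
(a) Equivalents of H⁺ required: 132,800 ÷ 50 g/eq = 2657 eq = 2657 mol NaHSO₄.
(a) Mass of NaHSO₄: 2657 × 120.1 = 319,100 g.

(b) [OCl⁻]/[HOCl] = 10^(pH − pKa) = 10^(7.52 − 7.57) = 0.8913; fraction as HOCl = 1/(1 + 0.8913) = 0.5288.
(b) Free chlorine required for 1.37 ppm HOCl: 1.37 / 0.5288 = 2.591 ppm.
(b) FC to add: 2.591 − 0.6 = 1.991 mg/L as Cl₂.
(b) Cl₂ equivalent: 1.991 mg/L × 397,000 L = 790.4 g.
(b) Product at 13.8% available Cl: 790.4 / 0.138 = 5728 g.
(b) Volume: 5728 g ÷ 1.08 g/mL = 5303 mL.

(a) 319 kg; (b) 5.30 L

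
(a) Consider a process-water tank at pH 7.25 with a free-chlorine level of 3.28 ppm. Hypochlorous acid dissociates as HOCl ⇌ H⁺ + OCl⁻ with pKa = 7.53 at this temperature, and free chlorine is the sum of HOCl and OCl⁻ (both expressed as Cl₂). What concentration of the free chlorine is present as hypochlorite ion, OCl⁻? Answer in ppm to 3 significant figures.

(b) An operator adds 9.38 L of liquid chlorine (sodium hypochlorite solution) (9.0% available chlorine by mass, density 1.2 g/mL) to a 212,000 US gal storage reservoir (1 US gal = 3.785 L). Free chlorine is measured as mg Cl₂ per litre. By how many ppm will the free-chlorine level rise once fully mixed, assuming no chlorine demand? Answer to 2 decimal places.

(a) 1.13 ppm; (b) 1.26 ppm

(a) [OCl⁻]/[HOCl] = 10^(pH − pKa) = 10^(7.25 − 7.53) = 10^-0.28 = 0.5248.
(a) Fraction as HOCl = 1 / (1 + 0.5248) = 0.6558.
(a) OCl⁻ = (1 − 0.6558) × 3.28 ppm = 1.129 ppm.

(b) Volume: 212,000 US gal × 3.785 L/gal = 802,420 L.
(b) Mass of solution: 9.38 L × 1000 mL/L × 1.2 g/mL = 11,260 g.
(b) Available chlorine delivered: 11,260 g × 0.09 = 1013 g as Cl₂.
(b) Concentration rise: 1013 g / 802,420 L = 1.262 mg/L = 1.26 ppm.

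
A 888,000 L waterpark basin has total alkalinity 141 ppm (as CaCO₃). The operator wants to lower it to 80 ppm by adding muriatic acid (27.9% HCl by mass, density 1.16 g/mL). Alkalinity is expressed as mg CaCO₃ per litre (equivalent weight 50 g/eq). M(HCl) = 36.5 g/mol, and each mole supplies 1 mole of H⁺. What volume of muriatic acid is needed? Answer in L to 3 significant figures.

122 L

Alkalinity to neutralize: (141 − 80) = 61 mg/L as CaCO₃ × 888,000 L = 54,170 g as CaCO₃.
Equivalents of H⁺ required: 54,170 ÷ 50 g/eq = 1083 eq = 1083 mol HCl.
Mass of HCl: 1083 × 36.5 = 39,540 g.
Mass of 27.9% solution: 39,540 / 0.279 = 141,700 g.
Volume: 141,700 g ÷ 1.16 g/mL = 122,200 mL.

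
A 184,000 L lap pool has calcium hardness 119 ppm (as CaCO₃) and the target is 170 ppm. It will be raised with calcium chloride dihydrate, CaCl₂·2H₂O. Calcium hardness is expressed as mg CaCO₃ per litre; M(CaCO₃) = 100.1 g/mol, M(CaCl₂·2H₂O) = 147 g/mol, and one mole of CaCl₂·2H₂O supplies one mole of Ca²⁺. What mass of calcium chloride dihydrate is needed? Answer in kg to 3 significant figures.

13.8 kg

Hardness to add: (170 − 119) = 51 mg/L as CaCO₃ × 184,000 L = 9384 g as CaCO₃.
Moles of Ca²⁺ (1 mol Ca²⁺ ≡ 1 mol CaCO₃): 9384 / 100.1 g/mol = 93.75 mol.
Mass of CaCl₂·2H₂O: 93.75 × 147 = 13,780 g.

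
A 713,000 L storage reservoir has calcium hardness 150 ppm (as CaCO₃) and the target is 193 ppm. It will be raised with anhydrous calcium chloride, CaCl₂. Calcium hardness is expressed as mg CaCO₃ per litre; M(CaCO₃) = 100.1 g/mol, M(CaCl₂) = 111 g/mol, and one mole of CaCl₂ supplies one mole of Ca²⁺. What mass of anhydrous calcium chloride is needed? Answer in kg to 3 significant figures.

34.0 kg

Hardness to add: (193 − 150) = 43 mg/L as CaCO₃ × 713,000 L = 30,660 g as CaCO₃.
Moles of Ca²⁺ (1 mol Ca²⁺ ≡ 1 mol CaCO₃): 30,660 / 100.1 g/mol = 306.3 mol.
Mass of CaCl₂: 306.3 × 111 = 34,000 g.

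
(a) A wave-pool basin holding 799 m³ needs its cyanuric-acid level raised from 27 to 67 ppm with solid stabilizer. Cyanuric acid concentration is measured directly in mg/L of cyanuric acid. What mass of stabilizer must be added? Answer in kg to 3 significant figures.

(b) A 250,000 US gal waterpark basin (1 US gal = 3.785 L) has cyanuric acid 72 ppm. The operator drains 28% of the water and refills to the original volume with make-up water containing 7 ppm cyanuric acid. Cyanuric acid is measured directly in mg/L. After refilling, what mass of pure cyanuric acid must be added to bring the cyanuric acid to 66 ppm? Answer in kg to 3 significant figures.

(a) Volume: 799 m³ = 799,000 L.
(a) CYA to add: (67 − 27) = 40 mg/L × 799,000 L = 31,960 g cyanuric acid.

(b) Volume: 250,000 US gal × 3.785 L/gal = 946,250 L.
(b) After draining 28% and refilling: 72 × 0.72 + 7 × 0.28 = 53.8 ppm.
(b) Deficit to target: 66 − 53.8 = 12.2 mg/L.
(b) Mass: 12.2 mg/L × 946,250 L = 11,540 g cyanuric acid.

(a) 32.0 kg; (b) 11.5 kg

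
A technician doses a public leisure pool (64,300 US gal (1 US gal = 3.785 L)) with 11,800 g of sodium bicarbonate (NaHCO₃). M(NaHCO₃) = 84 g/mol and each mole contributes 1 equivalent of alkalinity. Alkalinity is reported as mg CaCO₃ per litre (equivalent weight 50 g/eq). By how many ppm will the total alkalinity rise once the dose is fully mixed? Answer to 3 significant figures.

Volume: 64,300 US gal × 3.785 L/gal = 243,376 L.
Moles of NaHCO₃: 11,800 g ÷ 84 g/mol = 140.5 mol → 140.5 eq of alkalinity.
As CaCO₃: 140.5 eq × 50 g/eq = 7024 g.
Rise: 7024 g / 243,376 L × 1000 = 28.86 mg/L.

28.9 ppm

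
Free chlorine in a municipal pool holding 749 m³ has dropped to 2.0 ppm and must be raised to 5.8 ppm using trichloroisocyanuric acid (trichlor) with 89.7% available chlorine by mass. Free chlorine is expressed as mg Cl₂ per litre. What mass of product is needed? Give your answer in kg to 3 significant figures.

3.17 kg

Volume: 749 m³ = 749,000 L.
Chlorine deficit: 5.8 − 2.0 = 3.8 ppm = 3.8 mg/L as Cl₂.
Cl₂ equivalent needed: 3.8 mg/L × 749,000 L = 2,846,000 mg = 2846 g.
Product at 89.7% available chlorine: 2846 / 0.897 = 3173 g.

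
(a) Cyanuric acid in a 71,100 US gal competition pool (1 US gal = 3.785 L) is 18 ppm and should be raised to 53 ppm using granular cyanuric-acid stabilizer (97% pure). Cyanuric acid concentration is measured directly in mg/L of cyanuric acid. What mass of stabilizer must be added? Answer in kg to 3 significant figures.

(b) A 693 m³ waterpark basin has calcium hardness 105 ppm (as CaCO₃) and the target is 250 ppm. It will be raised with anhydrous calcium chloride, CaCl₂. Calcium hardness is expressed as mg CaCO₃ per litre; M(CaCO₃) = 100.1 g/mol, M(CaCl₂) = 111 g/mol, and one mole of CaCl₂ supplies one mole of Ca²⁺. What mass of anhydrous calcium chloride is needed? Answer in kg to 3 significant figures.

(a) Volume: 71,100 US gal × 3.785 L/gal = 269,114 L.
(a) CYA to add: (53 − 18) = 35 mg/L × 269,114 L = 9419 g cyanuric acid.
(a) At 97% purity: 9419 / 0.97 = 9710 g product.

(b) Volume: 693 m³ = 693,000 L.
(b) Hardness to add: (250 − 105) = 145 mg/L as CaCO₃ × 693,000 L = 100,500 g as CaCO₃.
(b) Moles of Ca²⁺ (1 mol Ca²⁺ ≡ 1 mol CaCO₃): 100,500 / 100.1 g/mol = 1004 mol.
(b) Mass of CaCl₂: 1004 × 111 = 111,400 g.

(a) 9.71 kg; (b) 111 kg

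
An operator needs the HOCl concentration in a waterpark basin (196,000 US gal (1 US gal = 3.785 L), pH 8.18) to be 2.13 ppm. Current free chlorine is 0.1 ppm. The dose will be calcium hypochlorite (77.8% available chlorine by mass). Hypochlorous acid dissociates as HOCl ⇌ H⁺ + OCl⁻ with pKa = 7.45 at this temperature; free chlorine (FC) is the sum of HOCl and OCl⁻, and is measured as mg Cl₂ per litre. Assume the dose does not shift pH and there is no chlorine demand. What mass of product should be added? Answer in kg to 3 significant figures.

Volume: 196,000 US gal × 3.785 L/gal = 741,860 L.
[OCl⁻]/[HOCl] = 10^(pH − pKa) = 10^(8.18 − 7.45) = 5.37; fraction as HOCl = 1/(1 + 5.37) = 0.157.
Free chlorine required for 2.13 ppm HOCl: 2.13 / 0.157 = 13.57 ppm.
FC to add: 13.57 − 0.1 = 13.47 mg/L as Cl₂.
Cl₂ equivalent: 13.47 mg/L × 741,860 L = 9992 g.
Product at 77.8% available Cl: 9992 / 0.778 = 12,840 g.

12.8 kg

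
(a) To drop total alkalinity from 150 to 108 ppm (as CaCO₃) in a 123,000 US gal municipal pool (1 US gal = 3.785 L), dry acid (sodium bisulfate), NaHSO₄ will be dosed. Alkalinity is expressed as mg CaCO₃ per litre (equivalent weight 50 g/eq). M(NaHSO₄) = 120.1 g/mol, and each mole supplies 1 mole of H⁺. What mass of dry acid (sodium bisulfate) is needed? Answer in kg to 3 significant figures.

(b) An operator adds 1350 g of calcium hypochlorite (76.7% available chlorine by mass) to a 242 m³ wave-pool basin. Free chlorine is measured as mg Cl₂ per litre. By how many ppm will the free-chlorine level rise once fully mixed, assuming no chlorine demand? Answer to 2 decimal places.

(a) 47.0 kg; (b) 4.28 ppm

(a) Volume: 123,000 US gal × 3.785 L/gal = 465,555 L.
(a) Alkalinity to neutralize: (150 − 108) = 42 mg/L as CaCO₃ × 465,555 L = 19,550 g as CaCO₃.
(a) Equivalents of H⁺ required: 19,550 ÷ 50 g/eq = 391.1 eq = 391.1 mol NaHSO₄.
(a) Mass of NaHSO₄: 391.1 × 120.1 = 46,970 g.

(b) Volume: 242 m³ = 242,000 L.
(b) Available chlorine delivered: 1350 g × 0.767 = 1035 g as Cl₂.
(b) Concentration rise: 1035 g / 242,000 L = 4.279 mg/L = 4.28 ppm.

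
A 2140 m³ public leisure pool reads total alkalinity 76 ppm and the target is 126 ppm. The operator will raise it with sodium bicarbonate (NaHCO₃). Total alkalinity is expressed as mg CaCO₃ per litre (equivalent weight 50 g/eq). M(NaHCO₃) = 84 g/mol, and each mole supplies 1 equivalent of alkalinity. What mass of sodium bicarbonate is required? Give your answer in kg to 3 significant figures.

Volume: 2140 m³ = 2,140,000 L.
Alkalinity to add: (126 − 76) = 50 mg/L as CaCO₃ × 2,140,000 L = 107,000 g as CaCO₃.
Equivalents: 107,000 g ÷ 50 g/eq = 2140 eq.
NaHCO₃ supplies 1 eq per mole → 2140 mol.
Mass: 2140 mol × 84 g/mol = 179,800 g.

180 kg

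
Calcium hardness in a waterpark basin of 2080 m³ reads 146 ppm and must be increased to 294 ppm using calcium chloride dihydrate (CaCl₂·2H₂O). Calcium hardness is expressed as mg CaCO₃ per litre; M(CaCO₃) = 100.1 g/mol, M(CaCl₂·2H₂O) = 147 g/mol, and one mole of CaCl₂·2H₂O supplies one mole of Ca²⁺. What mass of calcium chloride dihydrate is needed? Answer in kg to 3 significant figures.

Volume: 2080 m³ = 2,080,000 L.
Hardness to add: (294 − 146) = 148 mg/L as CaCO₃ × 2,080,000 L = 307,800 g as CaCO₃.
Moles of Ca²⁺ (1 mol Ca²⁺ ≡ 1 mol CaCO₃): 307,800 / 100.1 g/mol = 3075 mol.
Mass of CaCl₂·2H₂O: 3075 × 147 = 452,100 g.

452 kg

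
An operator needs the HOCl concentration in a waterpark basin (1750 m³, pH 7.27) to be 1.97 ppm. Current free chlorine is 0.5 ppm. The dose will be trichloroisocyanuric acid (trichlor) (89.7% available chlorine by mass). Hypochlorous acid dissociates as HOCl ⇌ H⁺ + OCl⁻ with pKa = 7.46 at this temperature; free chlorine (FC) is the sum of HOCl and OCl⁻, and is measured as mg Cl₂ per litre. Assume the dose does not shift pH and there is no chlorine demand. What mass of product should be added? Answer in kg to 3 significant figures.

5.35 kg

Volume: 1750 m³ = 1,750,000 L.
[OCl⁻]/[HOCl] = 10^(pH − pKa) = 10^(7.27 − 7.46) = 0.6457; fraction as HOCl = 1/(1 + 0.6457) = 0.6077.
Free chlorine required for 1.97 ppm HOCl: 1.97 / 0.6077 = 3.242 ppm.
FC to add: 3.242 − 0.5 = 2.742 mg/L as Cl₂.
Cl₂ equivalent: 2.742 mg/L × 1,750,000 L = 4798 g.
Product at 89.7% available Cl: 4798 / 0.897 = 5349 g.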